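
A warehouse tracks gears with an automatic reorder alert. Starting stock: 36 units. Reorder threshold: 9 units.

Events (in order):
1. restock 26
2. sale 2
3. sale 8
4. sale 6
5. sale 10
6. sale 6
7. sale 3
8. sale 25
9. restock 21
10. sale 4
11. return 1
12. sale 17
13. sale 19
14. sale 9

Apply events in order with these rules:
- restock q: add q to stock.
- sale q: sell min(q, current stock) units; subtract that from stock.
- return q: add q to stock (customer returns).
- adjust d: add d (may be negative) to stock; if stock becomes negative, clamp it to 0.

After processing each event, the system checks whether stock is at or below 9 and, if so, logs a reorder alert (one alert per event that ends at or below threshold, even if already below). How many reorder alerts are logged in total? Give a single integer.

Answer: 4

Derivation:
Processing events:
Start: stock = 36
  Event 1 (restock 26): 36 + 26 = 62
  Event 2 (sale 2): sell min(2,62)=2. stock: 62 - 2 = 60. total_sold = 2
  Event 3 (sale 8): sell min(8,60)=8. stock: 60 - 8 = 52. total_sold = 10
  Event 4 (sale 6): sell min(6,52)=6. stock: 52 - 6 = 46. total_sold = 16
  Event 5 (sale 10): sell min(10,46)=10. stock: 46 - 10 = 36. total_sold = 26
  Event 6 (sale 6): sell min(6,36)=6. stock: 36 - 6 = 30. total_sold = 32
  Event 7 (sale 3): sell min(3,30)=3. stock: 30 - 3 = 27. total_sold = 35
  Event 8 (sale 25): sell min(25,27)=25. stock: 27 - 25 = 2. total_sold = 60
  Event 9 (restock 21): 2 + 21 = 23
  Event 10 (sale 4): sell min(4,23)=4. stock: 23 - 4 = 19. total_sold = 64
  Event 11 (return 1): 19 + 1 = 20
  Event 12 (sale 17): sell min(17,20)=17. stock: 20 - 17 = 3. total_sold = 81
  Event 13 (sale 19): sell min(19,3)=3. stock: 3 - 3 = 0. total_sold = 84
  Event 14 (sale 9): sell min(9,0)=0. stock: 0 - 0 = 0. total_sold = 84
Final: stock = 0, total_sold = 84

Checking against threshold 9:
  After event 1: stock=62 > 9
  After event 2: stock=60 > 9
  After event 3: stock=52 > 9
  After event 4: stock=46 > 9
  After event 5: stock=36 > 9
  After event 6: stock=30 > 9
  After event 7: stock=27 > 9
  After event 8: stock=2 <= 9 -> ALERT
  After event 9: stock=23 > 9
  After event 10: stock=19 > 9
  After event 11: stock=20 > 9
  After event 12: stock=3 <= 9 -> ALERT
  After event 13: stock=0 <= 9 -> ALERT
  After event 14: stock=0 <= 9 -> ALERT
Alert events: [8, 12, 13, 14]. Count = 4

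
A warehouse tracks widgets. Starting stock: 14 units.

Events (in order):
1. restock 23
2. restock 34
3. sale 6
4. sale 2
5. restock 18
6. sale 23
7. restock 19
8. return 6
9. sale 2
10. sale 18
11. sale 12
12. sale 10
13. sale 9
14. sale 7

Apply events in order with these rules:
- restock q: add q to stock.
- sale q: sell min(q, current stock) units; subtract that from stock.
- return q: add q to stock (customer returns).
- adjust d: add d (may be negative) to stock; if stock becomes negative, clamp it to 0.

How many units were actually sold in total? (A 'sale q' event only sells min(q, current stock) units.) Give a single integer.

Processing events:
Start: stock = 14
  Event 1 (restock 23): 14 + 23 = 37
  Event 2 (restock 34): 37 + 34 = 71
  Event 3 (sale 6): sell min(6,71)=6. stock: 71 - 6 = 65. total_sold = 6
  Event 4 (sale 2): sell min(2,65)=2. stock: 65 - 2 = 63. total_sold = 8
  Event 5 (restock 18): 63 + 18 = 81
  Event 6 (sale 23): sell min(23,81)=23. stock: 81 - 23 = 58. total_sold = 31
  Event 7 (restock 19): 58 + 19 = 77
  Event 8 (return 6): 77 + 6 = 83
  Event 9 (sale 2): sell min(2,83)=2. stock: 83 - 2 = 81. total_sold = 33
  Event 10 (sale 18): sell min(18,81)=18. stock: 81 - 18 = 63. total_sold = 51
  Event 11 (sale 12): sell min(12,63)=12. stock: 63 - 12 = 51. total_sold = 63
  Event 12 (sale 10): sell min(10,51)=10. stock: 51 - 10 = 41. total_sold = 73
  Event 13 (sale 9): sell min(9,41)=9. stock: 41 - 9 = 32. total_sold = 82
  Event 14 (sale 7): sell min(7,32)=7. stock: 32 - 7 = 25. total_sold = 89
Final: stock = 25, total_sold = 89

Answer: 89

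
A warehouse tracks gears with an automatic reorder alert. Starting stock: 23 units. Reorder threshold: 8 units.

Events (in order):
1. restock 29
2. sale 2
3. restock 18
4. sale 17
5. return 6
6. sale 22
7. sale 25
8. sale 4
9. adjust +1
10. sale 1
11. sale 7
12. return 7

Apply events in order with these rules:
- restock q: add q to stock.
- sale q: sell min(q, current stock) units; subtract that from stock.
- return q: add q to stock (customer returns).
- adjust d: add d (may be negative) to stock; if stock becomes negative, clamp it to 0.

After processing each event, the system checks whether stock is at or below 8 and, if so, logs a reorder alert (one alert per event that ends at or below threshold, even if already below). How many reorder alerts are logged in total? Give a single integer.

Answer: 5

Derivation:
Processing events:
Start: stock = 23
  Event 1 (restock 29): 23 + 29 = 52
  Event 2 (sale 2): sell min(2,52)=2. stock: 52 - 2 = 50. total_sold = 2
  Event 3 (restock 18): 50 + 18 = 68
  Event 4 (sale 17): sell min(17,68)=17. stock: 68 - 17 = 51. total_sold = 19
  Event 5 (return 6): 51 + 6 = 57
  Event 6 (sale 22): sell min(22,57)=22. stock: 57 - 22 = 35. total_sold = 41
  Event 7 (sale 25): sell min(25,35)=25. stock: 35 - 25 = 10. total_sold = 66
  Event 8 (sale 4): sell min(4,10)=4. stock: 10 - 4 = 6. total_sold = 70
  Event 9 (adjust +1): 6 + 1 = 7
  Event 10 (sale 1): sell min(1,7)=1. stock: 7 - 1 = 6. total_sold = 71
  Event 11 (sale 7): sell min(7,6)=6. stock: 6 - 6 = 0. total_sold = 77
  Event 12 (return 7): 0 + 7 = 7
Final: stock = 7, total_sold = 77

Checking against threshold 8:
  After event 1: stock=52 > 8
  After event 2: stock=50 > 8
  After event 3: stock=68 > 8
  After event 4: stock=51 > 8
  After event 5: stock=57 > 8
  After event 6: stock=35 > 8
  After event 7: stock=10 > 8
  After event 8: stock=6 <= 8 -> ALERT
  After event 9: stock=7 <= 8 -> ALERT
  After event 10: stock=6 <= 8 -> ALERT
  After event 11: stock=0 <= 8 -> ALERT
  After event 12: stock=7 <= 8 -> ALERT
Alert events: [8, 9, 10, 11, 12]. Count = 5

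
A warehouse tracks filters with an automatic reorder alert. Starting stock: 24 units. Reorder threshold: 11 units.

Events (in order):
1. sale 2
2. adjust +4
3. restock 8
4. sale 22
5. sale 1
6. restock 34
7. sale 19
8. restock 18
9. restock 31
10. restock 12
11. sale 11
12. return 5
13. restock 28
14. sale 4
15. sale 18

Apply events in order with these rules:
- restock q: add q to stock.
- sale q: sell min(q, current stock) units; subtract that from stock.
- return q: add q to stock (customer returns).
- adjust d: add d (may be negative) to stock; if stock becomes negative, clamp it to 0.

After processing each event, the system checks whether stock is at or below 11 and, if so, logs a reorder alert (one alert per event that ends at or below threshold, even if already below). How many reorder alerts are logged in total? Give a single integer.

Processing events:
Start: stock = 24
  Event 1 (sale 2): sell min(2,24)=2. stock: 24 - 2 = 22. total_sold = 2
  Event 2 (adjust +4): 22 + 4 = 26
  Event 3 (restock 8): 26 + 8 = 34
  Event 4 (sale 22): sell min(22,34)=22. stock: 34 - 22 = 12. total_sold = 24
  Event 5 (sale 1): sell min(1,12)=1. stock: 12 - 1 = 11. total_sold = 25
  Event 6 (restock 34): 11 + 34 = 45
  Event 7 (sale 19): sell min(19,45)=19. stock: 45 - 19 = 26. total_sold = 44
  Event 8 (restock 18): 26 + 18 = 44
  Event 9 (restock 31): 44 + 31 = 75
  Event 10 (restock 12): 75 + 12 = 87
  Event 11 (sale 11): sell min(11,87)=11. stock: 87 - 11 = 76. total_sold = 55
  Event 12 (return 5): 76 + 5 = 81
  Event 13 (restock 28): 81 + 28 = 109
  Event 14 (sale 4): sell min(4,109)=4. stock: 109 - 4 = 105. total_sold = 59
  Event 15 (sale 18): sell min(18,105)=18. stock: 105 - 18 = 87. total_sold = 77
Final: stock = 87, total_sold = 77

Checking against threshold 11:
  After event 1: stock=22 > 11
  After event 2: stock=26 > 11
  After event 3: stock=34 > 11
  After event 4: stock=12 > 11
  After event 5: stock=11 <= 11 -> ALERT
  After event 6: stock=45 > 11
  After event 7: stock=26 > 11
  After event 8: stock=44 > 11
  After event 9: stock=75 > 11
  After event 10: stock=87 > 11
  After event 11: stock=76 > 11
  After event 12: stock=81 > 11
  After event 13: stock=109 > 11
  After event 14: stock=105 > 11
  After event 15: stock=87 > 11
Alert events: [5]. Count = 1

Answer: 1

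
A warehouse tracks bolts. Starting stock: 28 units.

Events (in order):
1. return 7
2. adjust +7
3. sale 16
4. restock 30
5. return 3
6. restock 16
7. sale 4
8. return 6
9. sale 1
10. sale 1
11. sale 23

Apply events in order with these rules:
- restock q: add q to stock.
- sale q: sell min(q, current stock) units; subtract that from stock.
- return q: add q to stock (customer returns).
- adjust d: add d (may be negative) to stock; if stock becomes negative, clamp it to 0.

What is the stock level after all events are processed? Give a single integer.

Answer: 52

Derivation:
Processing events:
Start: stock = 28
  Event 1 (return 7): 28 + 7 = 35
  Event 2 (adjust +7): 35 + 7 = 42
  Event 3 (sale 16): sell min(16,42)=16. stock: 42 - 16 = 26. total_sold = 16
  Event 4 (restock 30): 26 + 30 = 56
  Event 5 (return 3): 56 + 3 = 59
  Event 6 (restock 16): 59 + 16 = 75
  Event 7 (sale 4): sell min(4,75)=4. stock: 75 - 4 = 71. total_sold = 20
  Event 8 (return 6): 71 + 6 = 77
  Event 9 (sale 1): sell min(1,77)=1. stock: 77 - 1 = 76. total_sold = 21
  Event 10 (sale 1): sell min(1,76)=1. stock: 76 - 1 = 75. total_sold = 22
  Event 11 (sale 23): sell min(23,75)=23. stock: 75 - 23 = 52. total_sold = 45
Final: stock = 52, total_sold = 45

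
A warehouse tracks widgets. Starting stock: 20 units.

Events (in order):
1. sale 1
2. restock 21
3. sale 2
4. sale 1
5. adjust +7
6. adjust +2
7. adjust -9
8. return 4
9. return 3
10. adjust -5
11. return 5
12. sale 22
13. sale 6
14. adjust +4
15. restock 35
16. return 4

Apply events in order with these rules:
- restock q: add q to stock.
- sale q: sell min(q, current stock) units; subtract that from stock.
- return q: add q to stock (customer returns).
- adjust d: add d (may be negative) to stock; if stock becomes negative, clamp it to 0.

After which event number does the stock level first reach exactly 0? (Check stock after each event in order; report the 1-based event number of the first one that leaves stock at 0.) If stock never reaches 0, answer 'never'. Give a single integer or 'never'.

Answer: never

Derivation:
Processing events:
Start: stock = 20
  Event 1 (sale 1): sell min(1,20)=1. stock: 20 - 1 = 19. total_sold = 1
  Event 2 (restock 21): 19 + 21 = 40
  Event 3 (sale 2): sell min(2,40)=2. stock: 40 - 2 = 38. total_sold = 3
  Event 4 (sale 1): sell min(1,38)=1. stock: 38 - 1 = 37. total_sold = 4
  Event 5 (adjust +7): 37 + 7 = 44
  Event 6 (adjust +2): 44 + 2 = 46
  Event 7 (adjust -9): 46 + -9 = 37
  Event 8 (return 4): 37 + 4 = 41
  Event 9 (return 3): 41 + 3 = 44
  Event 10 (adjust -5): 44 + -5 = 39
  Event 11 (return 5): 39 + 5 = 44
  Event 12 (sale 22): sell min(22,44)=22. stock: 44 - 22 = 22. total_sold = 26
  Event 13 (sale 6): sell min(6,22)=6. stock: 22 - 6 = 16. total_sold = 32
  Event 14 (adjust +4): 16 + 4 = 20
  Event 15 (restock 35): 20 + 35 = 55
  Event 16 (return 4): 55 + 4 = 59
Final: stock = 59, total_sold = 32

Stock never reaches 0.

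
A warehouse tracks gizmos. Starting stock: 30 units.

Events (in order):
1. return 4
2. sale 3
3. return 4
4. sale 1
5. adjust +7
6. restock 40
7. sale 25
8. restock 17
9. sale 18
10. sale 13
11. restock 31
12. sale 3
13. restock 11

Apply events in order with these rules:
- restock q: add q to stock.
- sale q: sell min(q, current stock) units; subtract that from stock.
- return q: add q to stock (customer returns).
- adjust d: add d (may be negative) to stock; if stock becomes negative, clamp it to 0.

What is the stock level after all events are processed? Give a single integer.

Processing events:
Start: stock = 30
  Event 1 (return 4): 30 + 4 = 34
  Event 2 (sale 3): sell min(3,34)=3. stock: 34 - 3 = 31. total_sold = 3
  Event 3 (return 4): 31 + 4 = 35
  Event 4 (sale 1): sell min(1,35)=1. stock: 35 - 1 = 34. total_sold = 4
  Event 5 (adjust +7): 34 + 7 = 41
  Event 6 (restock 40): 41 + 40 = 81
  Event 7 (sale 25): sell min(25,81)=25. stock: 81 - 25 = 56. total_sold = 29
  Event 8 (restock 17): 56 + 17 = 73
  Event 9 (sale 18): sell min(18,73)=18. stock: 73 - 18 = 55. total_sold = 47
  Event 10 (sale 13): sell min(13,55)=13. stock: 55 - 13 = 42. total_sold = 60
  Event 11 (restock 31): 42 + 31 = 73
  Event 12 (sale 3): sell min(3,73)=3. stock: 73 - 3 = 70. total_sold = 63
  Event 13 (restock 11): 70 + 11 = 81
Final: stock = 81, total_sold = 63

Answer: 81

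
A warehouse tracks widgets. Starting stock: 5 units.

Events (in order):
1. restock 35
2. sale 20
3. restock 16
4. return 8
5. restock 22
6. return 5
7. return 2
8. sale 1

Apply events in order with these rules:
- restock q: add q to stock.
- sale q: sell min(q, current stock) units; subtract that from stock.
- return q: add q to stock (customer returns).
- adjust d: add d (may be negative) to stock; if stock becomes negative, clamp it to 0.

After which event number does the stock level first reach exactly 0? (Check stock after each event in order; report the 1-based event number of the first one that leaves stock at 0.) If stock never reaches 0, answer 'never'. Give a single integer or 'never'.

Processing events:
Start: stock = 5
  Event 1 (restock 35): 5 + 35 = 40
  Event 2 (sale 20): sell min(20,40)=20. stock: 40 - 20 = 20. total_sold = 20
  Event 3 (restock 16): 20 + 16 = 36
  Event 4 (return 8): 36 + 8 = 44
  Event 5 (restock 22): 44 + 22 = 66
  Event 6 (return 5): 66 + 5 = 71
  Event 7 (return 2): 71 + 2 = 73
  Event 8 (sale 1): sell min(1,73)=1. stock: 73 - 1 = 72. total_sold = 21
Final: stock = 72, total_sold = 21

Stock never reaches 0.

Answer: never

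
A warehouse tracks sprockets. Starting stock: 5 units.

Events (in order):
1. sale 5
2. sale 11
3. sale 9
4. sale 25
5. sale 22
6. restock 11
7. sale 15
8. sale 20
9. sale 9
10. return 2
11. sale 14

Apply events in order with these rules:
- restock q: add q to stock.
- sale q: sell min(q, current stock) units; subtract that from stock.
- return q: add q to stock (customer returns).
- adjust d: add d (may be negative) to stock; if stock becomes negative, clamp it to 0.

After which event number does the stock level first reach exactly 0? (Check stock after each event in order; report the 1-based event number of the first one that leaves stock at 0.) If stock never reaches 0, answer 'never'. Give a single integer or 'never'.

Answer: 1

Derivation:
Processing events:
Start: stock = 5
  Event 1 (sale 5): sell min(5,5)=5. stock: 5 - 5 = 0. total_sold = 5
  Event 2 (sale 11): sell min(11,0)=0. stock: 0 - 0 = 0. total_sold = 5
  Event 3 (sale 9): sell min(9,0)=0. stock: 0 - 0 = 0. total_sold = 5
  Event 4 (sale 25): sell min(25,0)=0. stock: 0 - 0 = 0. total_sold = 5
  Event 5 (sale 22): sell min(22,0)=0. stock: 0 - 0 = 0. total_sold = 5
  Event 6 (restock 11): 0 + 11 = 11
  Event 7 (sale 15): sell min(15,11)=11. stock: 11 - 11 = 0. total_sold = 16
  Event 8 (sale 20): sell min(20,0)=0. stock: 0 - 0 = 0. total_sold = 16
  Event 9 (sale 9): sell min(9,0)=0. stock: 0 - 0 = 0. total_sold = 16
  Event 10 (return 2): 0 + 2 = 2
  Event 11 (sale 14): sell min(14,2)=2. stock: 2 - 2 = 0. total_sold = 18
Final: stock = 0, total_sold = 18

First zero at event 1.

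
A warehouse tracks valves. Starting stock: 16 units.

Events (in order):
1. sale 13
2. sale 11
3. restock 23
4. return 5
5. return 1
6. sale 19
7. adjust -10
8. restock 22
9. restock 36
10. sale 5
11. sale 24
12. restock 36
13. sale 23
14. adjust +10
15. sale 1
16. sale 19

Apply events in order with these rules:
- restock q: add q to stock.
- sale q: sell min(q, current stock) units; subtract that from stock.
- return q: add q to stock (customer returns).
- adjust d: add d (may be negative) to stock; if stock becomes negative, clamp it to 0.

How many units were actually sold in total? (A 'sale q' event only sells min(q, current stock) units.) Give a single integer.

Processing events:
Start: stock = 16
  Event 1 (sale 13): sell min(13,16)=13. stock: 16 - 13 = 3. total_sold = 13
  Event 2 (sale 11): sell min(11,3)=3. stock: 3 - 3 = 0. total_sold = 16
  Event 3 (restock 23): 0 + 23 = 23
  Event 4 (return 5): 23 + 5 = 28
  Event 5 (return 1): 28 + 1 = 29
  Event 6 (sale 19): sell min(19,29)=19. stock: 29 - 19 = 10. total_sold = 35
  Event 7 (adjust -10): 10 + -10 = 0
  Event 8 (restock 22): 0 + 22 = 22
  Event 9 (restock 36): 22 + 36 = 58
  Event 10 (sale 5): sell min(5,58)=5. stock: 58 - 5 = 53. total_sold = 40
  Event 11 (sale 24): sell min(24,53)=24. stock: 53 - 24 = 29. total_sold = 64
  Event 12 (restock 36): 29 + 36 = 65
  Event 13 (sale 23): sell min(23,65)=23. stock: 65 - 23 = 42. total_sold = 87
  Event 14 (adjust +10): 42 + 10 = 52
  Event 15 (sale 1): sell min(1,52)=1. stock: 52 - 1 = 51. total_sold = 88
  Event 16 (sale 19): sell min(19,51)=19. stock: 51 - 19 = 32. total_sold = 107
Final: stock = 32, total_sold = 107

Answer: 107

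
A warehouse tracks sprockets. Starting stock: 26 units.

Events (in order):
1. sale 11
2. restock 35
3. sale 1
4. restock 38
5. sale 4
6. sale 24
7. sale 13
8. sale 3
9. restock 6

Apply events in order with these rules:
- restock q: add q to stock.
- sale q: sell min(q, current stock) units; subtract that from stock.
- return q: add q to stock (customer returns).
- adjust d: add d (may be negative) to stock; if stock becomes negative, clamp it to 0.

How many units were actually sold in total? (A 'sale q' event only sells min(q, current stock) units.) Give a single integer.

Answer: 56

Derivation:
Processing events:
Start: stock = 26
  Event 1 (sale 11): sell min(11,26)=11. stock: 26 - 11 = 15. total_sold = 11
  Event 2 (restock 35): 15 + 35 = 50
  Event 3 (sale 1): sell min(1,50)=1. stock: 50 - 1 = 49. total_sold = 12
  Event 4 (restock 38): 49 + 38 = 87
  Event 5 (sale 4): sell min(4,87)=4. stock: 87 - 4 = 83. total_sold = 16
  Event 6 (sale 24): sell min(24,83)=24. stock: 83 - 24 = 59. total_sold = 40
  Event 7 (sale 13): sell min(13,59)=13. stock: 59 - 13 = 46. total_sold = 53
  Event 8 (sale 3): sell min(3,46)=3. stock: 46 - 3 = 43. total_sold = 56
  Event 9 (restock 6): 43 + 6 = 49
Final: stock = 49, total_sold = 56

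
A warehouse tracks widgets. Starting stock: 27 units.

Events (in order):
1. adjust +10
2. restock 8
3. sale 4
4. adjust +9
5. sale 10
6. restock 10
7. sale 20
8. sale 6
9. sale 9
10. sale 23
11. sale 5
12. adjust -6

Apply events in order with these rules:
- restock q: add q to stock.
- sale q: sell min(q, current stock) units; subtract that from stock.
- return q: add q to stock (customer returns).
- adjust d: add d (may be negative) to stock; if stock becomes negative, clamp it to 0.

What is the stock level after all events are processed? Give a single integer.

Answer: 0

Derivation:
Processing events:
Start: stock = 27
  Event 1 (adjust +10): 27 + 10 = 37
  Event 2 (restock 8): 37 + 8 = 45
  Event 3 (sale 4): sell min(4,45)=4. stock: 45 - 4 = 41. total_sold = 4
  Event 4 (adjust +9): 41 + 9 = 50
  Event 5 (sale 10): sell min(10,50)=10. stock: 50 - 10 = 40. total_sold = 14
  Event 6 (restock 10): 40 + 10 = 50
  Event 7 (sale 20): sell min(20,50)=20. stock: 50 - 20 = 30. total_sold = 34
  Event 8 (sale 6): sell min(6,30)=6. stock: 30 - 6 = 24. total_sold = 40
  Event 9 (sale 9): sell min(9,24)=9. stock: 24 - 9 = 15. total_sold = 49
  Event 10 (sale 23): sell min(23,15)=15. stock: 15 - 15 = 0. total_sold = 64
  Event 11 (sale 5): sell min(5,0)=0. stock: 0 - 0 = 0. total_sold = 64
  Event 12 (adjust -6): 0 + -6 = 0 (clamped to 0)
Final: stock = 0, total_sold = 64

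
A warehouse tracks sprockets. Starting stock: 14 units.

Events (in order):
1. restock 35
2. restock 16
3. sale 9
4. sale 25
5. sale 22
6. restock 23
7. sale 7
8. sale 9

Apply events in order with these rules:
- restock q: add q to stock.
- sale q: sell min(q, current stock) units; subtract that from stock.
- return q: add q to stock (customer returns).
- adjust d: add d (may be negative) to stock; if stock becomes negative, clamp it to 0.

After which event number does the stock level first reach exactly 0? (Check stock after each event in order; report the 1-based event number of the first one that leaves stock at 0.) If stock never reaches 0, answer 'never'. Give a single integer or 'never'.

Answer: never

Derivation:
Processing events:
Start: stock = 14
  Event 1 (restock 35): 14 + 35 = 49
  Event 2 (restock 16): 49 + 16 = 65
  Event 3 (sale 9): sell min(9,65)=9. stock: 65 - 9 = 56. total_sold = 9
  Event 4 (sale 25): sell min(25,56)=25. stock: 56 - 25 = 31. total_sold = 34
  Event 5 (sale 22): sell min(22,31)=22. stock: 31 - 22 = 9. total_sold = 56
  Event 6 (restock 23): 9 + 23 = 32
  Event 7 (sale 7): sell min(7,32)=7. stock: 32 - 7 = 25. total_sold = 63
  Event 8 (sale 9): sell min(9,25)=9. stock: 25 - 9 = 16. total_sold = 72
Final: stock = 16, total_sold = 72

Stock never reaches 0.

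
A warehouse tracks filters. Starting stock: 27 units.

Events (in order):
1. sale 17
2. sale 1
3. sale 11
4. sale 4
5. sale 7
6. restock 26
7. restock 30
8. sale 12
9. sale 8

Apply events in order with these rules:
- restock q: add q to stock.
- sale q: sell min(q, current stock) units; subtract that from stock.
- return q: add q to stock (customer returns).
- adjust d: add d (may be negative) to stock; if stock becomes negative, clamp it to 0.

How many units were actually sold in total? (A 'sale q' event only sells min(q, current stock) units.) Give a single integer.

Processing events:
Start: stock = 27
  Event 1 (sale 17): sell min(17,27)=17. stock: 27 - 17 = 10. total_sold = 17
  Event 2 (sale 1): sell min(1,10)=1. stock: 10 - 1 = 9. total_sold = 18
  Event 3 (sale 11): sell min(11,9)=9. stock: 9 - 9 = 0. total_sold = 27
  Event 4 (sale 4): sell min(4,0)=0. stock: 0 - 0 = 0. total_sold = 27
  Event 5 (sale 7): sell min(7,0)=0. stock: 0 - 0 = 0. total_sold = 27
  Event 6 (restock 26): 0 + 26 = 26
  Event 7 (restock 30): 26 + 30 = 56
  Event 8 (sale 12): sell min(12,56)=12. stock: 56 - 12 = 44. total_sold = 39
  Event 9 (sale 8): sell min(8,44)=8. stock: 44 - 8 = 36. total_sold = 47
Final: stock = 36, total_sold = 47

Answer: 47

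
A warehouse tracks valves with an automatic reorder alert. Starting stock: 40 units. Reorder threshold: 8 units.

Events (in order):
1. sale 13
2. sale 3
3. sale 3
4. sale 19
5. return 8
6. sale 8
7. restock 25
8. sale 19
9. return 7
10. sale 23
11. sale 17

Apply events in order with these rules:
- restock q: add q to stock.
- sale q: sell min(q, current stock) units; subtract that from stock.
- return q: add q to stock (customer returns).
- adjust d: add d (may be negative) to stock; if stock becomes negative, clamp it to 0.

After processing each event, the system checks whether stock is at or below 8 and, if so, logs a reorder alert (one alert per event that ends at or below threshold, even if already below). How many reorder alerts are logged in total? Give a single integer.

Answer: 5

Derivation:
Processing events:
Start: stock = 40
  Event 1 (sale 13): sell min(13,40)=13. stock: 40 - 13 = 27. total_sold = 13
  Event 2 (sale 3): sell min(3,27)=3. stock: 27 - 3 = 24. total_sold = 16
  Event 3 (sale 3): sell min(3,24)=3. stock: 24 - 3 = 21. total_sold = 19
  Event 4 (sale 19): sell min(19,21)=19. stock: 21 - 19 = 2. total_sold = 38
  Event 5 (return 8): 2 + 8 = 10
  Event 6 (sale 8): sell min(8,10)=8. stock: 10 - 8 = 2. total_sold = 46
  Event 7 (restock 25): 2 + 25 = 27
  Event 8 (sale 19): sell min(19,27)=19. stock: 27 - 19 = 8. total_sold = 65
  Event 9 (return 7): 8 + 7 = 15
  Event 10 (sale 23): sell min(23,15)=15. stock: 15 - 15 = 0. total_sold = 80
  Event 11 (sale 17): sell min(17,0)=0. stock: 0 - 0 = 0. total_sold = 80
Final: stock = 0, total_sold = 80

Checking against threshold 8:
  After event 1: stock=27 > 8
  After event 2: stock=24 > 8
  After event 3: stock=21 > 8
  After event 4: stock=2 <= 8 -> ALERT
  After event 5: stock=10 > 8
  After event 6: stock=2 <= 8 -> ALERT
  After event 7: stock=27 > 8
  After event 8: stock=8 <= 8 -> ALERT
  After event 9: stock=15 > 8
  After event 10: stock=0 <= 8 -> ALERT
  After event 11: stock=0 <= 8 -> ALERT
Alert events: [4, 6, 8, 10, 11]. Count = 5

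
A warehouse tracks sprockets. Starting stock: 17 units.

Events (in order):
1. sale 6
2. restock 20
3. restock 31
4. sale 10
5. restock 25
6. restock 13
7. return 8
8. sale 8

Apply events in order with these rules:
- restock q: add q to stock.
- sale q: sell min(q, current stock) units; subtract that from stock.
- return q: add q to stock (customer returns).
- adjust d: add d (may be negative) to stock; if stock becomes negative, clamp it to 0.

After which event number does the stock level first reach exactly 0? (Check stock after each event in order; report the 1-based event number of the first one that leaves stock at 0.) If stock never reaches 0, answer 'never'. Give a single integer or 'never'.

Answer: never

Derivation:
Processing events:
Start: stock = 17
  Event 1 (sale 6): sell min(6,17)=6. stock: 17 - 6 = 11. total_sold = 6
  Event 2 (restock 20): 11 + 20 = 31
  Event 3 (restock 31): 31 + 31 = 62
  Event 4 (sale 10): sell min(10,62)=10. stock: 62 - 10 = 52. total_sold = 16
  Event 5 (restock 25): 52 + 25 = 77
  Event 6 (restock 13): 77 + 13 = 90
  Event 7 (return 8): 90 + 8 = 98
  Event 8 (sale 8): sell min(8,98)=8. stock: 98 - 8 = 90. total_sold = 24
Final: stock = 90, total_sold = 24

Stock never reaches 0.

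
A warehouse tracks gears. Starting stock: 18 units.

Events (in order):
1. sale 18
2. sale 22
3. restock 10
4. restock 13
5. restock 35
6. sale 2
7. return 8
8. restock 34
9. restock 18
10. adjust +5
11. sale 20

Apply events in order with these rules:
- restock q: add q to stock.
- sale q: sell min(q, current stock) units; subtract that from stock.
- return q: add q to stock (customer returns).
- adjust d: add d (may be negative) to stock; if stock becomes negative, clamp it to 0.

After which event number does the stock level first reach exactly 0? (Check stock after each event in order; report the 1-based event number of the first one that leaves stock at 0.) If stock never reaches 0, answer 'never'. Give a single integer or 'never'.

Processing events:
Start: stock = 18
  Event 1 (sale 18): sell min(18,18)=18. stock: 18 - 18 = 0. total_sold = 18
  Event 2 (sale 22): sell min(22,0)=0. stock: 0 - 0 = 0. total_sold = 18
  Event 3 (restock 10): 0 + 10 = 10
  Event 4 (restock 13): 10 + 13 = 23
  Event 5 (restock 35): 23 + 35 = 58
  Event 6 (sale 2): sell min(2,58)=2. stock: 58 - 2 = 56. total_sold = 20
  Event 7 (return 8): 56 + 8 = 64
  Event 8 (restock 34): 64 + 34 = 98
  Event 9 (restock 18): 98 + 18 = 116
  Event 10 (adjust +5): 116 + 5 = 121
  Event 11 (sale 20): sell min(20,121)=20. stock: 121 - 20 = 101. total_sold = 40
Final: stock = 101, total_sold = 40

First zero at event 1.

Answer: 1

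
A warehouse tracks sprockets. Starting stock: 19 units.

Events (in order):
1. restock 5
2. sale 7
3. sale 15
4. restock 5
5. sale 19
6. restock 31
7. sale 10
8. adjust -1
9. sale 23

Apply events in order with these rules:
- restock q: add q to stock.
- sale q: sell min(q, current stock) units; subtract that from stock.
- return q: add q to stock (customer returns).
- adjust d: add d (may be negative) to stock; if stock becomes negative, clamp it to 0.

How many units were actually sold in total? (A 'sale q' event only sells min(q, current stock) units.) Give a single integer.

Processing events:
Start: stock = 19
  Event 1 (restock 5): 19 + 5 = 24
  Event 2 (sale 7): sell min(7,24)=7. stock: 24 - 7 = 17. total_sold = 7
  Event 3 (sale 15): sell min(15,17)=15. stock: 17 - 15 = 2. total_sold = 22
  Event 4 (restock 5): 2 + 5 = 7
  Event 5 (sale 19): sell min(19,7)=7. stock: 7 - 7 = 0. total_sold = 29
  Event 6 (restock 31): 0 + 31 = 31
  Event 7 (sale 10): sell min(10,31)=10. stock: 31 - 10 = 21. total_sold = 39
  Event 8 (adjust -1): 21 + -1 = 20
  Event 9 (sale 23): sell min(23,20)=20. stock: 20 - 20 = 0. total_sold = 59
Final: stock = 0, total_sold = 59

Answer: 59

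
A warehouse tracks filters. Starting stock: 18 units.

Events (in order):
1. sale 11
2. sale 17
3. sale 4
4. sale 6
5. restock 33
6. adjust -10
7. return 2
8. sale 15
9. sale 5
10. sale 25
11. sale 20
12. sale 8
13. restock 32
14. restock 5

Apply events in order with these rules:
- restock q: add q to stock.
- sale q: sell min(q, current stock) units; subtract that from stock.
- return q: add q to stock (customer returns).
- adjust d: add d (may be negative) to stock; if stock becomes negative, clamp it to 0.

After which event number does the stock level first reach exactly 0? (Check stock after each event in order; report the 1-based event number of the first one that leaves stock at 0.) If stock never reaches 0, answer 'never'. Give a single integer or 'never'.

Answer: 2

Derivation:
Processing events:
Start: stock = 18
  Event 1 (sale 11): sell min(11,18)=11. stock: 18 - 11 = 7. total_sold = 11
  Event 2 (sale 17): sell min(17,7)=7. stock: 7 - 7 = 0. total_sold = 18
  Event 3 (sale 4): sell min(4,0)=0. stock: 0 - 0 = 0. total_sold = 18
  Event 4 (sale 6): sell min(6,0)=0. stock: 0 - 0 = 0. total_sold = 18
  Event 5 (restock 33): 0 + 33 = 33
  Event 6 (adjust -10): 33 + -10 = 23
  Event 7 (return 2): 23 + 2 = 25
  Event 8 (sale 15): sell min(15,25)=15. stock: 25 - 15 = 10. total_sold = 33
  Event 9 (sale 5): sell min(5,10)=5. stock: 10 - 5 = 5. total_sold = 38
  Event 10 (sale 25): sell min(25,5)=5. stock: 5 - 5 = 0. total_sold = 43
  Event 11 (sale 20): sell min(20,0)=0. stock: 0 - 0 = 0. total_sold = 43
  Event 12 (sale 8): sell min(8,0)=0. stock: 0 - 0 = 0. total_sold = 43
  Event 13 (restock 32): 0 + 32 = 32
  Event 14 (restock 5): 32 + 5 = 37
Final: stock = 37, total_sold = 43

First zero at event 2.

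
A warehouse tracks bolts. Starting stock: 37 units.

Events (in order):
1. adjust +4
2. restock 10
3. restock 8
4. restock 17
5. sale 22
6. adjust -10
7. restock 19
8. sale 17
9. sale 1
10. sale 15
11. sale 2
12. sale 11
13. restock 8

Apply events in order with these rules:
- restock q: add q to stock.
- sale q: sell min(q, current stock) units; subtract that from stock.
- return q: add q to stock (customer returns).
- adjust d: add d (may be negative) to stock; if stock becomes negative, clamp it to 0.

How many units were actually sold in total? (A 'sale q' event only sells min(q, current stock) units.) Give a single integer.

Answer: 68

Derivation:
Processing events:
Start: stock = 37
  Event 1 (adjust +4): 37 + 4 = 41
  Event 2 (restock 10): 41 + 10 = 51
  Event 3 (restock 8): 51 + 8 = 59
  Event 4 (restock 17): 59 + 17 = 76
  Event 5 (sale 22): sell min(22,76)=22. stock: 76 - 22 = 54. total_sold = 22
  Event 6 (adjust -10): 54 + -10 = 44
  Event 7 (restock 19): 44 + 19 = 63
  Event 8 (sale 17): sell min(17,63)=17. stock: 63 - 17 = 46. total_sold = 39
  Event 9 (sale 1): sell min(1,46)=1. stock: 46 - 1 = 45. total_sold = 40
  Event 10 (sale 15): sell min(15,45)=15. stock: 45 - 15 = 30. total_sold = 55
  Event 11 (sale 2): sell min(2,30)=2. stock: 30 - 2 = 28. total_sold = 57
  Event 12 (sale 11): sell min(11,28)=11. stock: 28 - 11 = 17. total_sold = 68
  Event 13 (restock 8): 17 + 8 = 25
Final: stock = 25, total_sold = 68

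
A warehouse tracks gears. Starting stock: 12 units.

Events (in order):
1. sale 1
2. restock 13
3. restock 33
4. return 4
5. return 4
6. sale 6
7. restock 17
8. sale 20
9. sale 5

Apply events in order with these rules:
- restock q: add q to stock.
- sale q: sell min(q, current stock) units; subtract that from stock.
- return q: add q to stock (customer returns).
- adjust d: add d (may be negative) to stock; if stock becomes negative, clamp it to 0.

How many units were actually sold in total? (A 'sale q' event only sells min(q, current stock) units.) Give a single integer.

Processing events:
Start: stock = 12
  Event 1 (sale 1): sell min(1,12)=1. stock: 12 - 1 = 11. total_sold = 1
  Event 2 (restock 13): 11 + 13 = 24
  Event 3 (restock 33): 24 + 33 = 57
  Event 4 (return 4): 57 + 4 = 61
  Event 5 (return 4): 61 + 4 = 65
  Event 6 (sale 6): sell min(6,65)=6. stock: 65 - 6 = 59. total_sold = 7
  Event 7 (restock 17): 59 + 17 = 76
  Event 8 (sale 20): sell min(20,76)=20. stock: 76 - 20 = 56. total_sold = 27
  Event 9 (sale 5): sell min(5,56)=5. stock: 56 - 5 = 51. total_sold = 32
Final: stock = 51, total_sold = 32

Answer: 32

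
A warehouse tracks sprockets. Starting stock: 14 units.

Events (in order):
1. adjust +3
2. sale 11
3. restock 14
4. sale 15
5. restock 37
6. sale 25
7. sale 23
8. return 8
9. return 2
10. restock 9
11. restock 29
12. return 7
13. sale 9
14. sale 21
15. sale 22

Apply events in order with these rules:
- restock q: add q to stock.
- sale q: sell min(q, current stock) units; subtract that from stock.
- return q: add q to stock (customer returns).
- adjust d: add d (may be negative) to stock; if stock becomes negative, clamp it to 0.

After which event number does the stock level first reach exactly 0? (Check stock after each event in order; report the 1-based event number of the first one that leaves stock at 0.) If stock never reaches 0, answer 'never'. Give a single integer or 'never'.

Answer: 7

Derivation:
Processing events:
Start: stock = 14
  Event 1 (adjust +3): 14 + 3 = 17
  Event 2 (sale 11): sell min(11,17)=11. stock: 17 - 11 = 6. total_sold = 11
  Event 3 (restock 14): 6 + 14 = 20
  Event 4 (sale 15): sell min(15,20)=15. stock: 20 - 15 = 5. total_sold = 26
  Event 5 (restock 37): 5 + 37 = 42
  Event 6 (sale 25): sell min(25,42)=25. stock: 42 - 25 = 17. total_sold = 51
  Event 7 (sale 23): sell min(23,17)=17. stock: 17 - 17 = 0. total_sold = 68
  Event 8 (return 8): 0 + 8 = 8
  Event 9 (return 2): 8 + 2 = 10
  Event 10 (restock 9): 10 + 9 = 19
  Event 11 (restock 29): 19 + 29 = 48
  Event 12 (return 7): 48 + 7 = 55
  Event 13 (sale 9): sell min(9,55)=9. stock: 55 - 9 = 46. total_sold = 77
  Event 14 (sale 21): sell min(21,46)=21. stock: 46 - 21 = 25. total_sold = 98
  Event 15 (sale 22): sell min(22,25)=22. stock: 25 - 22 = 3. total_sold = 120
Final: stock = 3, total_sold = 120

First zero at event 7.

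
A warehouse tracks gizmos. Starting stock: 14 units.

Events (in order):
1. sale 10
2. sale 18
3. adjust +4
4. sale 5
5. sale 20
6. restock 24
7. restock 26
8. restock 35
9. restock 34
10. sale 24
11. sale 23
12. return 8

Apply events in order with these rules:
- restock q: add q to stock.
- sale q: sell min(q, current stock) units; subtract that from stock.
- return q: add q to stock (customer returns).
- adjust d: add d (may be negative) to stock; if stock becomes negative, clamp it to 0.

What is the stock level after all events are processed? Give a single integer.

Processing events:
Start: stock = 14
  Event 1 (sale 10): sell min(10,14)=10. stock: 14 - 10 = 4. total_sold = 10
  Event 2 (sale 18): sell min(18,4)=4. stock: 4 - 4 = 0. total_sold = 14
  Event 3 (adjust +4): 0 + 4 = 4
  Event 4 (sale 5): sell min(5,4)=4. stock: 4 - 4 = 0. total_sold = 18
  Event 5 (sale 20): sell min(20,0)=0. stock: 0 - 0 = 0. total_sold = 18
  Event 6 (restock 24): 0 + 24 = 24
  Event 7 (restock 26): 24 + 26 = 50
  Event 8 (restock 35): 50 + 35 = 85
  Event 9 (restock 34): 85 + 34 = 119
  Event 10 (sale 24): sell min(24,119)=24. stock: 119 - 24 = 95. total_sold = 42
  Event 11 (sale 23): sell min(23,95)=23. stock: 95 - 23 = 72. total_sold = 65
  Event 12 (return 8): 72 + 8 = 80
Final: stock = 80, total_sold = 65

Answer: 80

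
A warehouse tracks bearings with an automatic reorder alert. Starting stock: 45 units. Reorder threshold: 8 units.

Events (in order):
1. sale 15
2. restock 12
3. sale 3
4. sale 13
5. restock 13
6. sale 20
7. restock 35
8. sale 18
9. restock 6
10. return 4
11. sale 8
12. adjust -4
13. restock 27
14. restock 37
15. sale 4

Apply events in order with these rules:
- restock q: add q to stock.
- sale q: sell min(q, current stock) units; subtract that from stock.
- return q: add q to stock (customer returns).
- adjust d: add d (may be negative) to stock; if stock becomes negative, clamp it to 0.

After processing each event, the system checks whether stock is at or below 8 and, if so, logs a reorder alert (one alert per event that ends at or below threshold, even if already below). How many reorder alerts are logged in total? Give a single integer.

Answer: 0

Derivation:
Processing events:
Start: stock = 45
  Event 1 (sale 15): sell min(15,45)=15. stock: 45 - 15 = 30. total_sold = 15
  Event 2 (restock 12): 30 + 12 = 42
  Event 3 (sale 3): sell min(3,42)=3. stock: 42 - 3 = 39. total_sold = 18
  Event 4 (sale 13): sell min(13,39)=13. stock: 39 - 13 = 26. total_sold = 31
  Event 5 (restock 13): 26 + 13 = 39
  Event 6 (sale 20): sell min(20,39)=20. stock: 39 - 20 = 19. total_sold = 51
  Event 7 (restock 35): 19 + 35 = 54
  Event 8 (sale 18): sell min(18,54)=18. stock: 54 - 18 = 36. total_sold = 69
  Event 9 (restock 6): 36 + 6 = 42
  Event 10 (return 4): 42 + 4 = 46
  Event 11 (sale 8): sell min(8,46)=8. stock: 46 - 8 = 38. total_sold = 77
  Event 12 (adjust -4): 38 + -4 = 34
  Event 13 (restock 27): 34 + 27 = 61
  Event 14 (restock 37): 61 + 37 = 98
  Event 15 (sale 4): sell min(4,98)=4. stock: 98 - 4 = 94. total_sold = 81
Final: stock = 94, total_sold = 81

Checking against threshold 8:
  After event 1: stock=30 > 8
  After event 2: stock=42 > 8
  After event 3: stock=39 > 8
  After event 4: stock=26 > 8
  After event 5: stock=39 > 8
  After event 6: stock=19 > 8
  After event 7: stock=54 > 8
  After event 8: stock=36 > 8
  After event 9: stock=42 > 8
  After event 10: stock=46 > 8
  After event 11: stock=38 > 8
  After event 12: stock=34 > 8
  After event 13: stock=61 > 8
  After event 14: stock=98 > 8
  After event 15: stock=94 > 8
Alert events: []. Count = 0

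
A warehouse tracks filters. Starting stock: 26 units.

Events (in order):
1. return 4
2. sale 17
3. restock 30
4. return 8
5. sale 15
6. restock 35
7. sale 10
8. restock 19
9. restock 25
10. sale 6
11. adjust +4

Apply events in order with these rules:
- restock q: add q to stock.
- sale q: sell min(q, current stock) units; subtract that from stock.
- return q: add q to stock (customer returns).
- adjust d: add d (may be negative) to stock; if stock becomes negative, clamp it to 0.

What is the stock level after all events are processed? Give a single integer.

Processing events:
Start: stock = 26
  Event 1 (return 4): 26 + 4 = 30
  Event 2 (sale 17): sell min(17,30)=17. stock: 30 - 17 = 13. total_sold = 17
  Event 3 (restock 30): 13 + 30 = 43
  Event 4 (return 8): 43 + 8 = 51
  Event 5 (sale 15): sell min(15,51)=15. stock: 51 - 15 = 36. total_sold = 32
  Event 6 (restock 35): 36 + 35 = 71
  Event 7 (sale 10): sell min(10,71)=10. stock: 71 - 10 = 61. total_sold = 42
  Event 8 (restock 19): 61 + 19 = 80
  Event 9 (restock 25): 80 + 25 = 105
  Event 10 (sale 6): sell min(6,105)=6. stock: 105 - 6 = 99. total_sold = 48
  Event 11 (adjust +4): 99 + 4 = 103
Final: stock = 103, total_sold = 48

Answer: 103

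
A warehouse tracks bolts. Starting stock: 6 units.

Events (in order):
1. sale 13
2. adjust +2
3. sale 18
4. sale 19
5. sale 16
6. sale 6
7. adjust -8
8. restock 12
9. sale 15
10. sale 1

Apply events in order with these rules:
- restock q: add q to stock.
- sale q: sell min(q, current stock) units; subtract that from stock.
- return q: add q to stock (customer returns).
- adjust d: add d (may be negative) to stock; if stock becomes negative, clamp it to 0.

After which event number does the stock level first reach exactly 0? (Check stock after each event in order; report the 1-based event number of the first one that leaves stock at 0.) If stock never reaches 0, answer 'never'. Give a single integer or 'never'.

Processing events:
Start: stock = 6
  Event 1 (sale 13): sell min(13,6)=6. stock: 6 - 6 = 0. total_sold = 6
  Event 2 (adjust +2): 0 + 2 = 2
  Event 3 (sale 18): sell min(18,2)=2. stock: 2 - 2 = 0. total_sold = 8
  Event 4 (sale 19): sell min(19,0)=0. stock: 0 - 0 = 0. total_sold = 8
  Event 5 (sale 16): sell min(16,0)=0. stock: 0 - 0 = 0. total_sold = 8
  Event 6 (sale 6): sell min(6,0)=0. stock: 0 - 0 = 0. total_sold = 8
  Event 7 (adjust -8): 0 + -8 = 0 (clamped to 0)
  Event 8 (restock 12): 0 + 12 = 12
  Event 9 (sale 15): sell min(15,12)=12. stock: 12 - 12 = 0. total_sold = 20
  Event 10 (sale 1): sell min(1,0)=0. stock: 0 - 0 = 0. total_sold = 20
Final: stock = 0, total_sold = 20

First zero at event 1.

Answer: 1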